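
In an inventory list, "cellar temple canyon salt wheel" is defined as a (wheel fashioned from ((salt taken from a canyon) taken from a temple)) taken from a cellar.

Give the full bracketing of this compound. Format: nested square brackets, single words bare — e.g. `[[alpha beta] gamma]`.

At the top level: head "wheel" (specifically "temple canyon salt wheel"); modifier "cellar".
Within "temple canyon salt wheel", the head is "wheel" and the modifier is "temple canyon salt".
Within "temple canyon salt", the head is "salt" (specifically "canyon salt") and the modifier is "temple".
Within "canyon salt", the head is "salt" and the modifier is "canyon".
So the structure is [cellar [[temple [canyon salt]] wheel]].

[cellar [[temple [canyon salt]] wheel]]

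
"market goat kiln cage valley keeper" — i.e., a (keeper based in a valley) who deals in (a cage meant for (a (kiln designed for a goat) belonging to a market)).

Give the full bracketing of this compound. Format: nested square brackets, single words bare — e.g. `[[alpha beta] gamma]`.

[[[market [goat kiln]] cage] [valley keeper]]

The outermost head in the paraphrase is "keeper" (specifically "valley keeper"), modified by "market goat kiln cage".
"market goat kiln cage" → head "cage", modifier "market goat kiln".
"market goat kiln" → head "kiln" (specifically "goat kiln"), modifier "market".
"goat kiln" → head "kiln", modifier "goat".
"valley keeper" → head "keeper", modifier "valley".
Assembled: [[[market [goat kiln]] cage] [valley keeper]].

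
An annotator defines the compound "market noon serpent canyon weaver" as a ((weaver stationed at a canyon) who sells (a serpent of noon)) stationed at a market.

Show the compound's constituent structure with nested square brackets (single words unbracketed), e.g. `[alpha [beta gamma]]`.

[market [[noon serpent] [canyon weaver]]]

The outermost head in the paraphrase is "weaver" (specifically "noon serpent canyon weaver"), modified by "market".
Inside "noon serpent canyon weaver": head "weaver" (specifically "canyon weaver"), modifier "noon serpent".
Inside "noon serpent": head "serpent", modifier "noon".
Inside "canyon weaver": head "weaver", modifier "canyon".
So the structure is [market [[noon serpent] [canyon weaver]]].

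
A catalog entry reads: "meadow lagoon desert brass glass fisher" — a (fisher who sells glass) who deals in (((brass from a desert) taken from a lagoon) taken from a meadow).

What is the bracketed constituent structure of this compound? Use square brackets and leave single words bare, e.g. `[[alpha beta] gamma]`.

[[meadow [lagoon [desert brass]]] [glass fisher]]

At the top level: head "fisher" (specifically "glass fisher"); modifier "meadow lagoon desert brass".
Inside "meadow lagoon desert brass": head "brass" (specifically "lagoon desert brass"), modifier "meadow".
Inside "lagoon desert brass": head "brass" (specifically "desert brass"), modifier "lagoon".
Inside "desert brass": head "brass", modifier "desert".
Inside "glass fisher": head "fisher", modifier "glass".
So the structure is [[meadow [lagoon [desert brass]]] [glass fisher]].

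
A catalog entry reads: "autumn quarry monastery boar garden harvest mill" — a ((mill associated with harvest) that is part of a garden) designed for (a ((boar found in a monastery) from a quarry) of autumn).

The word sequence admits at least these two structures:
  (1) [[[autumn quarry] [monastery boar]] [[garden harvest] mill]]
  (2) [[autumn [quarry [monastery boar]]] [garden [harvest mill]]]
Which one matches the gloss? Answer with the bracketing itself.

The paraphrase's head is the "mill" part ("garden harvest mill"); its modifier is "autumn quarry monastery boar".
That top-level split, carried through the inner groups, gives [[autumn [quarry [monastery boar]]] [garden [harvest mill]]].

[[autumn [quarry [monastery boar]]] [garden [harvest mill]]]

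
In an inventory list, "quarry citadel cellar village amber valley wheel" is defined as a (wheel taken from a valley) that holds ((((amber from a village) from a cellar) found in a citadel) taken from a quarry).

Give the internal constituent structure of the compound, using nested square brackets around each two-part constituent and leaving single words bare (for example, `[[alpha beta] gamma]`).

[[quarry [citadel [cellar [village amber]]]] [valley wheel]]

The outermost head in the paraphrase is "wheel" (specifically "valley wheel"), modified by "quarry citadel cellar village amber".
"quarry citadel cellar village amber" → head "amber" (specifically "citadel cellar village amber"), modifier "quarry".
"citadel cellar village amber" → head "amber" (specifically "cellar village amber"), modifier "citadel".
"cellar village amber" → head "amber" (specifically "village amber"), modifier "cellar".
"village amber" → head "amber", modifier "village".
"valley wheel" → head "wheel", modifier "valley".
Assembled: [[quarry [citadel [cellar [village amber]]]] [valley wheel]].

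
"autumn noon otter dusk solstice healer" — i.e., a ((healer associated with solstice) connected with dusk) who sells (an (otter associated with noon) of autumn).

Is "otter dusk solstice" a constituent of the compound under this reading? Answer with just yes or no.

no

The top-level split is [autumn noon otter] [dusk solstice healer]; the full structure is [[autumn [noon otter]] [dusk [solstice healer]]].
"otter dusk solstice" straddles a constituent boundary, so it is not a single unit.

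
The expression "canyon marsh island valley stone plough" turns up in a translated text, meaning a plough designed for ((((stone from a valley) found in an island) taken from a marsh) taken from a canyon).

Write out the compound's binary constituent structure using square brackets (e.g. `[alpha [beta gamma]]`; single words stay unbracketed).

The outermost head in the paraphrase is "plough", modified by "canyon marsh island valley stone".
Within "canyon marsh island valley stone", the head is "stone" (specifically "marsh island valley stone") and the modifier is "canyon".
Within "marsh island valley stone", the head is "stone" (specifically "island valley stone") and the modifier is "marsh".
Within "island valley stone", the head is "stone" (specifically "valley stone") and the modifier is "island".
Within "valley stone", the head is "stone" and the modifier is "valley".
Assembled: [[canyon [marsh [island [valley stone]]]] plough].

[[canyon [marsh [island [valley stone]]]] plough]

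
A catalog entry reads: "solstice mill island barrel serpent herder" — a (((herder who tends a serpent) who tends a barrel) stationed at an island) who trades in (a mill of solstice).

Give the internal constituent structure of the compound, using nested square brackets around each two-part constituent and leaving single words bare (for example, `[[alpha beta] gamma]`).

Overall it is a kind of herder (specifically "island barrel serpent herder"); the modifier is "solstice mill".
"solstice mill" → head "mill", modifier "solstice".
"island barrel serpent herder" → head "herder" (specifically "barrel serpent herder"), modifier "island".
"barrel serpent herder" → head "herder" (specifically "serpent herder"), modifier "barrel".
"serpent herder" → head "herder", modifier "serpent".
Putting it together: [[solstice mill] [island [barrel [serpent herder]]]].

[[solstice mill] [island [barrel [serpent herder]]]]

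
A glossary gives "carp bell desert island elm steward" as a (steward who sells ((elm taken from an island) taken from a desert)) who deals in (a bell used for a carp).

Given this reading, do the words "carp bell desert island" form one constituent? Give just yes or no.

no

The top-level split is [carp bell] [desert island elm steward]; the full structure is [[carp bell] [[desert [island elm]] steward]].
"carp bell desert island" straddles a constituent boundary, so it is not a single unit.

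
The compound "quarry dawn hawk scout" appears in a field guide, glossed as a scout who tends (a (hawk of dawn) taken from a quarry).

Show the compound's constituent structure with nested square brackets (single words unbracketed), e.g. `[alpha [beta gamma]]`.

Whole compound: head "scout", modifier "quarry dawn hawk".
"quarry dawn hawk" → head "hawk" (specifically "dawn hawk"), modifier "quarry".
"dawn hawk" → head "hawk", modifier "dawn".
So the structure is [[quarry [dawn hawk]] scout].

[[quarry [dawn hawk]] scout]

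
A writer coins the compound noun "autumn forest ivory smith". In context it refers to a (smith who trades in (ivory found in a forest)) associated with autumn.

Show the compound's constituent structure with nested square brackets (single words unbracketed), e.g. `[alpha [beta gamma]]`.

[autumn [[forest ivory] smith]]

Overall it is a kind of smith (specifically "forest ivory smith"); the modifier is "autumn".
Inside "forest ivory smith": head "smith", modifier "forest ivory".
Inside "forest ivory": head "ivory", modifier "forest".
Assembled: [autumn [[forest ivory] smith]].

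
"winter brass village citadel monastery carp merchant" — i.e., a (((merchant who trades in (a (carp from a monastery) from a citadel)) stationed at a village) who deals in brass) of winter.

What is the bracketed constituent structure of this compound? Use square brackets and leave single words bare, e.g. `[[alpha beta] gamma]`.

[winter [brass [village [[citadel [monastery carp]] merchant]]]]

Whole compound: head "merchant" (specifically "brass village citadel monastery carp merchant"), modifier "winter".
Inside "brass village citadel monastery carp merchant": head "merchant" (specifically "village citadel monastery carp merchant"), modifier "brass".
Inside "village citadel monastery carp merchant": head "merchant" (specifically "citadel monastery carp merchant"), modifier "village".
Inside "citadel monastery carp merchant": head "merchant", modifier "citadel monastery carp".
Inside "citadel monastery carp": head "carp" (specifically "monastery carp"), modifier "citadel".
Inside "monastery carp": head "carp", modifier "monastery".
Assembled: [winter [brass [village [[citadel [monastery carp]] merchant]]]].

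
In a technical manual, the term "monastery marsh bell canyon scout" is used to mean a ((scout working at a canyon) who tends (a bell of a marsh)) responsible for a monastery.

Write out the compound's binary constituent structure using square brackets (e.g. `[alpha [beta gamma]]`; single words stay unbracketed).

[monastery [[marsh bell] [canyon scout]]]

Whole compound: head "scout" (specifically "marsh bell canyon scout"), modifier "monastery".
Inside "marsh bell canyon scout": head "scout" (specifically "canyon scout"), modifier "marsh bell".
Inside "marsh bell": head "bell", modifier "marsh".
Inside "canyon scout": head "scout", modifier "canyon".
Putting it together: [monastery [[marsh bell] [canyon scout]]].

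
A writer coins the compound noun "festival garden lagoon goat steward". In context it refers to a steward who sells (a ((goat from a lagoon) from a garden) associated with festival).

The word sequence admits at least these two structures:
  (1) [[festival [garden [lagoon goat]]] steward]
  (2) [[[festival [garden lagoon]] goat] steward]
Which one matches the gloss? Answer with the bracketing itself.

The paraphrase's head is the "steward" part ("steward"); its modifier is "festival garden lagoon goat".
That top-level split, carried through the inner groups, gives [[festival [garden [lagoon goat]]] steward].

[[festival [garden [lagoon goat]]] steward]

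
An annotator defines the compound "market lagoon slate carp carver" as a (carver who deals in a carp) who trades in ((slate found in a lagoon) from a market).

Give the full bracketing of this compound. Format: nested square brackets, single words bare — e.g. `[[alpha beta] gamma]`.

[[market [lagoon slate]] [carp carver]]

Overall it is a kind of carver (specifically "carp carver"); the modifier is "market lagoon slate".
"market lagoon slate" → head "slate" (specifically "lagoon slate"), modifier "market".
"lagoon slate" → head "slate", modifier "lagoon".
"carp carver" → head "carver", modifier "carp".
So the structure is [[market [lagoon slate]] [carp carver]].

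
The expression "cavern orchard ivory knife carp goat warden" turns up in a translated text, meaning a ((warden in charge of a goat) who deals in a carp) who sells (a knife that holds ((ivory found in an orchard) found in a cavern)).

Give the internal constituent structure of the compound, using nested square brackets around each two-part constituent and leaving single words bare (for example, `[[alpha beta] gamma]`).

At the top level: head "warden" (specifically "carp goat warden"); modifier "cavern orchard ivory knife".
Within "cavern orchard ivory knife", the head is "knife" and the modifier is "cavern orchard ivory".
Within "cavern orchard ivory", the head is "ivory" (specifically "orchard ivory") and the modifier is "cavern".
Within "orchard ivory", the head is "ivory" and the modifier is "orchard".
Within "carp goat warden", the head is "warden" (specifically "goat warden") and the modifier is "carp".
Within "goat warden", the head is "warden" and the modifier is "goat".
Putting it together: [[[cavern [orchard ivory]] knife] [carp [goat warden]]].

[[[cavern [orchard ivory]] knife] [carp [goat warden]]]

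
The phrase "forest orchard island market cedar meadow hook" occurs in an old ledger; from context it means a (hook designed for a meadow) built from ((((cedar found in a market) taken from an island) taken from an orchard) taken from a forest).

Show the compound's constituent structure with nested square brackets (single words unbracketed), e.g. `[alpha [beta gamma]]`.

[[forest [orchard [island [market cedar]]]] [meadow hook]]

Whole compound: head "hook" (specifically "meadow hook"), modifier "forest orchard island market cedar".
"forest orchard island market cedar" → head "cedar" (specifically "orchard island market cedar"), modifier "forest".
"orchard island market cedar" → head "cedar" (specifically "island market cedar"), modifier "orchard".
"island market cedar" → head "cedar" (specifically "market cedar"), modifier "island".
"market cedar" → head "cedar", modifier "market".
"meadow hook" → head "hook", modifier "meadow".
Assembled: [[forest [orchard [island [market cedar]]]] [meadow hook]].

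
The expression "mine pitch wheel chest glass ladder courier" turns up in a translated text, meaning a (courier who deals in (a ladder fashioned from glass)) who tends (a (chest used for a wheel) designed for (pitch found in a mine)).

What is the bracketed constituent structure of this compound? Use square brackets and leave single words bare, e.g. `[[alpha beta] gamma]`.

Overall it is a kind of courier (specifically "glass ladder courier"); the modifier is "mine pitch wheel chest".
"mine pitch wheel chest" → head "chest" (specifically "wheel chest"), modifier "mine pitch".
"mine pitch" → head "pitch", modifier "mine".
"wheel chest" → head "chest", modifier "wheel".
"glass ladder courier" → head "courier", modifier "glass ladder".
"glass ladder" → head "ladder", modifier "glass".
Putting it together: [[[mine pitch] [wheel chest]] [[glass ladder] courier]].

[[[mine pitch] [wheel chest]] [[glass ladder] courier]]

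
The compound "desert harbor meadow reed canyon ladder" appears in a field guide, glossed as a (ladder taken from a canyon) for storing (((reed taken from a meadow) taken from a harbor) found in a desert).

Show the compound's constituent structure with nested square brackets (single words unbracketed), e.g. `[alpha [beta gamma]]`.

[[desert [harbor [meadow reed]]] [canyon ladder]]

Overall it is a kind of ladder (specifically "canyon ladder"); the modifier is "desert harbor meadow reed".
Within "desert harbor meadow reed", the head is "reed" (specifically "harbor meadow reed") and the modifier is "desert".
Within "harbor meadow reed", the head is "reed" (specifically "meadow reed") and the modifier is "harbor".
Within "meadow reed", the head is "reed" and the modifier is "meadow".
Within "canyon ladder", the head is "ladder" and the modifier is "canyon".
Putting it together: [[desert [harbor [meadow reed]]] [canyon ladder]].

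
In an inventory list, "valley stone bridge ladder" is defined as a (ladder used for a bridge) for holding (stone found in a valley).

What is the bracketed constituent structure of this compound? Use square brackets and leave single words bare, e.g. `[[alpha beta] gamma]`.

Overall it is a kind of ladder (specifically "bridge ladder"); the modifier is "valley stone".
Within "valley stone", the head is "stone" and the modifier is "valley".
Within "bridge ladder", the head is "ladder" and the modifier is "bridge".
Assembled: [[valley stone] [bridge ladder]].

[[valley stone] [bridge ladder]]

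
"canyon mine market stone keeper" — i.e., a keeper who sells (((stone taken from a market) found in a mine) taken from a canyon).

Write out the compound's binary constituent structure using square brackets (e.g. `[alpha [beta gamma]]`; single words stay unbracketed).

Whole compound: head "keeper", modifier "canyon mine market stone".
Inside "canyon mine market stone": head "stone" (specifically "mine market stone"), modifier "canyon".
Inside "mine market stone": head "stone" (specifically "market stone"), modifier "mine".
Inside "market stone": head "stone", modifier "market".
Putting it together: [[canyon [mine [market stone]]] keeper].

[[canyon [mine [market stone]]] keeper]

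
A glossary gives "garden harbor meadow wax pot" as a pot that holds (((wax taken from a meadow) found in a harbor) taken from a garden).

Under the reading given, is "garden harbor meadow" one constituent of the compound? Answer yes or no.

no

The top-level split is [garden harbor meadow wax] [pot]; the full structure is [[garden [harbor [meadow wax]]] pot].
"garden harbor meadow" straddles a constituent boundary, so it is not a single unit.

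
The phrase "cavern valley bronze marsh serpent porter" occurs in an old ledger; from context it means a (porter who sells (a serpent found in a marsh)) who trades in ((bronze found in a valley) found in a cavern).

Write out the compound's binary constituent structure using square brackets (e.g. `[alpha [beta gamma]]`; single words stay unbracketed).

Whole compound: head "porter" (specifically "marsh serpent porter"), modifier "cavern valley bronze".
"cavern valley bronze" → head "bronze" (specifically "valley bronze"), modifier "cavern".
"valley bronze" → head "bronze", modifier "valley".
"marsh serpent porter" → head "porter", modifier "marsh serpent".
"marsh serpent" → head "serpent", modifier "marsh".
Assembled: [[cavern [valley bronze]] [[marsh serpent] porter]].

[[cavern [valley bronze]] [[marsh serpent] porter]]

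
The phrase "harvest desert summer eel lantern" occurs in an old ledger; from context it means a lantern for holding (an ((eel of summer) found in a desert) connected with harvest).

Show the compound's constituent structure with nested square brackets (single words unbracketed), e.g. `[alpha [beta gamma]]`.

Overall it is a kind of lantern; the modifier is "harvest desert summer eel".
Within "harvest desert summer eel", the head is "eel" (specifically "desert summer eel") and the modifier is "harvest".
Within "desert summer eel", the head is "eel" (specifically "summer eel") and the modifier is "desert".
Within "summer eel", the head is "eel" and the modifier is "summer".
So the structure is [[harvest [desert [summer eel]]] lantern].

[[harvest [desert [summer eel]]] lantern]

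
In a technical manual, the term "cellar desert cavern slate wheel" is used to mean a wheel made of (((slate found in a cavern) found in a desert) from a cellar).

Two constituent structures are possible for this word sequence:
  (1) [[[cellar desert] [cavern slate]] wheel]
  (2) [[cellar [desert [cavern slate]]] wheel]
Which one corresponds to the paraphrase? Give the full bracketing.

The paraphrase's head is the "wheel" part ("wheel"); its modifier is "cellar desert cavern slate".
That top-level split, carried through the inner groups, gives [[cellar [desert [cavern slate]]] wheel].

[[cellar [desert [cavern slate]]] wheel]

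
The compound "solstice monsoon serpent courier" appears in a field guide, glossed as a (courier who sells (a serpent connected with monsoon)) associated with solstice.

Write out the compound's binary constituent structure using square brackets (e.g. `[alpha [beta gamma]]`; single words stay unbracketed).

At the top level: head "courier" (specifically "monsoon serpent courier"); modifier "solstice".
Inside "monsoon serpent courier": head "courier", modifier "monsoon serpent".
Inside "monsoon serpent": head "serpent", modifier "monsoon".
So the structure is [solstice [[monsoon serpent] courier]].

[solstice [[monsoon serpent] courier]]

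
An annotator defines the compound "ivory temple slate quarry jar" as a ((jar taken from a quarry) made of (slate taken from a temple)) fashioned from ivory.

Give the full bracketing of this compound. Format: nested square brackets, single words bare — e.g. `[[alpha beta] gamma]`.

At the top level: head "jar" (specifically "temple slate quarry jar"); modifier "ivory".
Inside "temple slate quarry jar": head "jar" (specifically "quarry jar"), modifier "temple slate".
Inside "temple slate": head "slate", modifier "temple".
Inside "quarry jar": head "jar", modifier "quarry".
Assembled: [ivory [[temple slate] [quarry jar]]].

[ivory [[temple slate] [quarry jar]]]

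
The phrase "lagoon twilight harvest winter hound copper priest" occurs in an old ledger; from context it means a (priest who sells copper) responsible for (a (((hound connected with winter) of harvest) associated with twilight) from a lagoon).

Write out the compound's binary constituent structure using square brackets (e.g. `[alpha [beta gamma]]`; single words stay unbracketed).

Whole compound: head "priest" (specifically "copper priest"), modifier "lagoon twilight harvest winter hound".
Within "lagoon twilight harvest winter hound", the head is "hound" (specifically "twilight harvest winter hound") and the modifier is "lagoon".
Within "twilight harvest winter hound", the head is "hound" (specifically "harvest winter hound") and the modifier is "twilight".
Within "harvest winter hound", the head is "hound" (specifically "winter hound") and the modifier is "harvest".
Within "winter hound", the head is "hound" and the modifier is "winter".
Within "copper priest", the head is "priest" and the modifier is "copper".
Putting it together: [[lagoon [twilight [harvest [winter hound]]]] [copper priest]].

[[lagoon [twilight [harvest [winter hound]]]] [copper priest]]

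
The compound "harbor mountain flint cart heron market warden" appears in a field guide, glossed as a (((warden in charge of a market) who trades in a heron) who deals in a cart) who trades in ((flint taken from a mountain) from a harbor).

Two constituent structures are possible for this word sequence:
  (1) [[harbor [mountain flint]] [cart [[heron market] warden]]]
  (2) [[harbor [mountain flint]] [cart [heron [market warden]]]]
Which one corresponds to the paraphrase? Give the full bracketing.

The paraphrase's head is the "warden" part ("cart heron market warden"); its modifier is "harbor mountain flint".
That top-level split, carried through the inner groups, gives [[harbor [mountain flint]] [cart [heron [market warden]]]].

[[harbor [mountain flint]] [cart [heron [market warden]]]]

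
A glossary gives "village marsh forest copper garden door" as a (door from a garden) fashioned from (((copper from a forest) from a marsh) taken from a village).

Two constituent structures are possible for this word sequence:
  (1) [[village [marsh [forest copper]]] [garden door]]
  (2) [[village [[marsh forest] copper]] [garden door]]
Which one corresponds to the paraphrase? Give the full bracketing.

[[village [marsh [forest copper]]] [garden door]]

The paraphrase's head is the "door" part ("garden door"); its modifier is "village marsh forest copper".
That top-level split, carried through the inner groups, gives [[village [marsh [forest copper]]] [garden door]].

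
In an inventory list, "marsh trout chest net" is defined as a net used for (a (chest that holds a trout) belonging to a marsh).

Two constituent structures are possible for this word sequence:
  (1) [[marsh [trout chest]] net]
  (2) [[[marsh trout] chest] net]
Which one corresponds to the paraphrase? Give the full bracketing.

The paraphrase's head is the "net" part ("net"); its modifier is "marsh trout chest".
That top-level split, carried through the inner groups, gives [[marsh [trout chest]] net].

[[marsh [trout chest]] net]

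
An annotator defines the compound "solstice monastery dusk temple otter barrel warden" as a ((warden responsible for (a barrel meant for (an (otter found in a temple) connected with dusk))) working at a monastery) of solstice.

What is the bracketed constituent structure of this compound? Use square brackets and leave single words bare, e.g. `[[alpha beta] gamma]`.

[solstice [monastery [[[dusk [temple otter]] barrel] warden]]]

The outermost head in the paraphrase is "warden" (specifically "monastery dusk temple otter barrel warden"), modified by "solstice".
Inside "monastery dusk temple otter barrel warden": head "warden" (specifically "dusk temple otter barrel warden"), modifier "monastery".
Inside "dusk temple otter barrel warden": head "warden", modifier "dusk temple otter barrel".
Inside "dusk temple otter barrel": head "barrel", modifier "dusk temple otter".
Inside "dusk temple otter": head "otter" (specifically "temple otter"), modifier "dusk".
Inside "temple otter": head "otter", modifier "temple".
Assembled: [solstice [monastery [[[dusk [temple otter]] barrel] warden]]].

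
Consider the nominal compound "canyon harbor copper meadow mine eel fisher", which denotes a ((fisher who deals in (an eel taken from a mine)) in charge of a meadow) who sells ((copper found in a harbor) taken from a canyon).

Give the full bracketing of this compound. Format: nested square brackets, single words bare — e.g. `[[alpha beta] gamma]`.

[[canyon [harbor copper]] [meadow [[mine eel] fisher]]]

At the top level: head "fisher" (specifically "meadow mine eel fisher"); modifier "canyon harbor copper".
Inside "canyon harbor copper": head "copper" (specifically "harbor copper"), modifier "canyon".
Inside "harbor copper": head "copper", modifier "harbor".
Inside "meadow mine eel fisher": head "fisher" (specifically "mine eel fisher"), modifier "meadow".
Inside "mine eel fisher": head "fisher", modifier "mine eel".
Inside "mine eel": head "eel", modifier "mine".
Putting it together: [[canyon [harbor copper]] [meadow [[mine eel] fisher]]].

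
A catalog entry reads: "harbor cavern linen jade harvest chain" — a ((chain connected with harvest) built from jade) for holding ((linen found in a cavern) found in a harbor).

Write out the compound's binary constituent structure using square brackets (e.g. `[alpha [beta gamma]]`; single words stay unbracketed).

At the top level: head "chain" (specifically "jade harvest chain"); modifier "harbor cavern linen".
"harbor cavern linen" → head "linen" (specifically "cavern linen"), modifier "harbor".
"cavern linen" → head "linen", modifier "cavern".
"jade harvest chain" → head "chain" (specifically "harvest chain"), modifier "jade".
"harvest chain" → head "chain", modifier "harvest".
So the structure is [[harbor [cavern linen]] [jade [harvest chain]]].

[[harbor [cavern linen]] [jade [harvest chain]]]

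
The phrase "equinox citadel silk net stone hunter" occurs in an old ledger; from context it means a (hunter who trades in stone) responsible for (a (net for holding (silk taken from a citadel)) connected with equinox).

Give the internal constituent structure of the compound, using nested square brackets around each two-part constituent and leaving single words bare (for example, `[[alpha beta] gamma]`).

Overall it is a kind of hunter (specifically "stone hunter"); the modifier is "equinox citadel silk net".
Within "equinox citadel silk net", the head is "net" (specifically "citadel silk net") and the modifier is "equinox".
Within "citadel silk net", the head is "net" and the modifier is "citadel silk".
Within "citadel silk", the head is "silk" and the modifier is "citadel".
Within "stone hunter", the head is "hunter" and the modifier is "stone".
Putting it together: [[equinox [[citadel silk] net]] [stone hunter]].

[[equinox [[citadel silk] net]] [stone hunter]]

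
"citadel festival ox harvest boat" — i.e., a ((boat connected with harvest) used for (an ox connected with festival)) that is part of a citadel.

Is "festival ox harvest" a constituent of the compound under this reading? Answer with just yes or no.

The top-level split is [citadel] [festival ox harvest boat]; the full structure is [citadel [[festival ox] [harvest boat]]].
"festival ox harvest" straddles a constituent boundary, so it is not a single unit.

no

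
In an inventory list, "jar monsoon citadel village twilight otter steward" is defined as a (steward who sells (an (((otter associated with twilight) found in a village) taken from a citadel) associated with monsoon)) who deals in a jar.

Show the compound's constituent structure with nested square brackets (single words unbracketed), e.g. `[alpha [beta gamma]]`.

Whole compound: head "steward" (specifically "monsoon citadel village twilight otter steward"), modifier "jar".
"monsoon citadel village twilight otter steward" → head "steward", modifier "monsoon citadel village twilight otter".
"monsoon citadel village twilight otter" → head "otter" (specifically "citadel village twilight otter"), modifier "monsoon".
"citadel village twilight otter" → head "otter" (specifically "village twilight otter"), modifier "citadel".
"village twilight otter" → head "otter" (specifically "twilight otter"), modifier "village".
"twilight otter" → head "otter", modifier "twilight".
So the structure is [jar [[monsoon [citadel [village [twilight otter]]]] steward]].

[jar [[monsoon [citadel [village [twilight otter]]]] steward]]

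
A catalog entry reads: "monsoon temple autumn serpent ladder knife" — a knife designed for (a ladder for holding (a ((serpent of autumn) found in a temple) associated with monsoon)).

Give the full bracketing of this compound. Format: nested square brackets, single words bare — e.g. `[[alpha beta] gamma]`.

The outermost head in the paraphrase is "knife", modified by "monsoon temple autumn serpent ladder".
"monsoon temple autumn serpent ladder" → head "ladder", modifier "monsoon temple autumn serpent".
"monsoon temple autumn serpent" → head "serpent" (specifically "temple autumn serpent"), modifier "monsoon".
"temple autumn serpent" → head "serpent" (specifically "autumn serpent"), modifier "temple".
"autumn serpent" → head "serpent", modifier "autumn".
Assembled: [[[monsoon [temple [autumn serpent]]] ladder] knife].

[[[monsoon [temple [autumn serpent]]] ladder] knife]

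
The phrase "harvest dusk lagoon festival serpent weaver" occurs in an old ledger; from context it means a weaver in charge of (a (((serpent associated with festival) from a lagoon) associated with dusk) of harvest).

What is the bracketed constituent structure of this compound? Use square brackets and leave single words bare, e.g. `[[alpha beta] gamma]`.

[[harvest [dusk [lagoon [festival serpent]]]] weaver]

The outermost head in the paraphrase is "weaver", modified by "harvest dusk lagoon festival serpent".
"harvest dusk lagoon festival serpent" → head "serpent" (specifically "dusk lagoon festival serpent"), modifier "harvest".
"dusk lagoon festival serpent" → head "serpent" (specifically "lagoon festival serpent"), modifier "dusk".
"lagoon festival serpent" → head "serpent" (specifically "festival serpent"), modifier "lagoon".
"festival serpent" → head "serpent", modifier "festival".
So the structure is [[harvest [dusk [lagoon [festival serpent]]]] weaver].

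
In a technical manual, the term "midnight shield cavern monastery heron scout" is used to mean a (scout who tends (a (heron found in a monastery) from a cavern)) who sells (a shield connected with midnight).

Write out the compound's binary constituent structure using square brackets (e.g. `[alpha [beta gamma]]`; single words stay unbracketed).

[[midnight shield] [[cavern [monastery heron]] scout]]

At the top level: head "scout" (specifically "cavern monastery heron scout"); modifier "midnight shield".
Inside "midnight shield": head "shield", modifier "midnight".
Inside "cavern monastery heron scout": head "scout", modifier "cavern monastery heron".
Inside "cavern monastery heron": head "heron" (specifically "monastery heron"), modifier "cavern".
Inside "monastery heron": head "heron", modifier "monastery".
So the structure is [[midnight shield] [[cavern [monastery heron]] scout]].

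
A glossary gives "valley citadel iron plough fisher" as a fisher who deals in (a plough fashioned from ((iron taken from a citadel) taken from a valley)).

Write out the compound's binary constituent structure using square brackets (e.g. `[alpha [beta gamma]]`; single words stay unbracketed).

[[[valley [citadel iron]] plough] fisher]

Whole compound: head "fisher", modifier "valley citadel iron plough".
Within "valley citadel iron plough", the head is "plough" and the modifier is "valley citadel iron".
Within "valley citadel iron", the head is "iron" (specifically "citadel iron") and the modifier is "valley".
Within "citadel iron", the head is "iron" and the modifier is "citadel".
Putting it together: [[[valley [citadel iron]] plough] fisher].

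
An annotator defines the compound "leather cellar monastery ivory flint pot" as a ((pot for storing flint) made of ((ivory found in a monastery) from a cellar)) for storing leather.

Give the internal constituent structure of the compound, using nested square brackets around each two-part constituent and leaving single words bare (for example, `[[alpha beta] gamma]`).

Whole compound: head "pot" (specifically "cellar monastery ivory flint pot"), modifier "leather".
Inside "cellar monastery ivory flint pot": head "pot" (specifically "flint pot"), modifier "cellar monastery ivory".
Inside "cellar monastery ivory": head "ivory" (specifically "monastery ivory"), modifier "cellar".
Inside "monastery ivory": head "ivory", modifier "monastery".
Inside "flint pot": head "pot", modifier "flint".
So the structure is [leather [[cellar [monastery ivory]] [flint pot]]].

[leather [[cellar [monastery ivory]] [flint pot]]]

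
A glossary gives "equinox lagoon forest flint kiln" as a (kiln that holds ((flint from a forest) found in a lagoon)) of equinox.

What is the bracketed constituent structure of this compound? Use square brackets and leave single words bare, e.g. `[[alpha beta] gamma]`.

Overall it is a kind of kiln (specifically "lagoon forest flint kiln"); the modifier is "equinox".
Within "lagoon forest flint kiln", the head is "kiln" and the modifier is "lagoon forest flint".
Within "lagoon forest flint", the head is "flint" (specifically "forest flint") and the modifier is "lagoon".
Within "forest flint", the head is "flint" and the modifier is "forest".
Assembled: [equinox [[lagoon [forest flint]] kiln]].

[equinox [[lagoon [forest flint]] kiln]]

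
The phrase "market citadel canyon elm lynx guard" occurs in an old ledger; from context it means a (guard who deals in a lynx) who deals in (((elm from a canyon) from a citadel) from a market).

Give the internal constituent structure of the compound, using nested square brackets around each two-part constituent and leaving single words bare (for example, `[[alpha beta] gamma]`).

The outermost head in the paraphrase is "guard" (specifically "lynx guard"), modified by "market citadel canyon elm".
"market citadel canyon elm" → head "elm" (specifically "citadel canyon elm"), modifier "market".
"citadel canyon elm" → head "elm" (specifically "canyon elm"), modifier "citadel".
"canyon elm" → head "elm", modifier "canyon".
"lynx guard" → head "guard", modifier "lynx".
Assembled: [[market [citadel [canyon elm]]] [lynx guard]].

[[market [citadel [canyon elm]]] [lynx guard]]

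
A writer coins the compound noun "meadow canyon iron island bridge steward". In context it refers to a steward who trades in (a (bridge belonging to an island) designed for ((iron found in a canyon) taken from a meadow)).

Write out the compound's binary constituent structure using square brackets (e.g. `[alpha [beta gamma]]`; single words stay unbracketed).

The outermost head in the paraphrase is "steward", modified by "meadow canyon iron island bridge".
Within "meadow canyon iron island bridge", the head is "bridge" (specifically "island bridge") and the modifier is "meadow canyon iron".
Within "meadow canyon iron", the head is "iron" (specifically "canyon iron") and the modifier is "meadow".
Within "canyon iron", the head is "iron" and the modifier is "canyon".
Within "island bridge", the head is "bridge" and the modifier is "island".
Putting it together: [[[meadow [canyon iron]] [island bridge]] steward].

[[[meadow [canyon iron]] [island bridge]] steward]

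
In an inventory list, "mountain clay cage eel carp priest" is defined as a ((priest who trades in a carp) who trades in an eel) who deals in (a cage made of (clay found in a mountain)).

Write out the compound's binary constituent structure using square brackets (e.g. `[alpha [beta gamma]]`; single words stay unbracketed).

[[[mountain clay] cage] [eel [carp priest]]]

At the top level: head "priest" (specifically "eel carp priest"); modifier "mountain clay cage".
Inside "mountain clay cage": head "cage", modifier "mountain clay".
Inside "mountain clay": head "clay", modifier "mountain".
Inside "eel carp priest": head "priest" (specifically "carp priest"), modifier "eel".
Inside "carp priest": head "priest", modifier "carp".
So the structure is [[[mountain clay] cage] [eel [carp priest]]].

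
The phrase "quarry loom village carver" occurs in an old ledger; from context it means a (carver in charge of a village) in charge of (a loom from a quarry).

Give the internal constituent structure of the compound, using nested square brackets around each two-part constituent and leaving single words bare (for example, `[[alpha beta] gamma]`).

The outermost head in the paraphrase is "carver" (specifically "village carver"), modified by "quarry loom".
Inside "quarry loom": head "loom", modifier "quarry".
Inside "village carver": head "carver", modifier "village".
Assembled: [[quarry loom] [village carver]].

[[quarry loom] [village carver]]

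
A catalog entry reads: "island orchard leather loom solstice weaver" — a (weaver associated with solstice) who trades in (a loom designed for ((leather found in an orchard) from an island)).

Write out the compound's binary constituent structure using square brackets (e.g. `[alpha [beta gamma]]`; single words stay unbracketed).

The outermost head in the paraphrase is "weaver" (specifically "solstice weaver"), modified by "island orchard leather loom".
Inside "island orchard leather loom": head "loom", modifier "island orchard leather".
Inside "island orchard leather": head "leather" (specifically "orchard leather"), modifier "island".
Inside "orchard leather": head "leather", modifier "orchard".
Inside "solstice weaver": head "weaver", modifier "solstice".
Putting it together: [[[island [orchard leather]] loom] [solstice weaver]].

[[[island [orchard leather]] loom] [solstice weaver]]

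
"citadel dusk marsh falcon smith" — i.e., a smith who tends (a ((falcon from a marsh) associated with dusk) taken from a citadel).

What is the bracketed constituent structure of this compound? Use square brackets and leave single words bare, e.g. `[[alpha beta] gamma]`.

Overall it is a kind of smith; the modifier is "citadel dusk marsh falcon".
"citadel dusk marsh falcon" → head "falcon" (specifically "dusk marsh falcon"), modifier "citadel".
"dusk marsh falcon" → head "falcon" (specifically "marsh falcon"), modifier "dusk".
"marsh falcon" → head "falcon", modifier "marsh".
Assembled: [[citadel [dusk [marsh falcon]]] smith].

[[citadel [dusk [marsh falcon]]] smith]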